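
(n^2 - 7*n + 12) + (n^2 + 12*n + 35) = 2*n^2 + 5*n + 47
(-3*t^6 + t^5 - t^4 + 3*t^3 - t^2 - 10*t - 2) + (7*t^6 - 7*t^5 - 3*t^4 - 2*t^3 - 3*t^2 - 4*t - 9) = 4*t^6 - 6*t^5 - 4*t^4 + t^3 - 4*t^2 - 14*t - 11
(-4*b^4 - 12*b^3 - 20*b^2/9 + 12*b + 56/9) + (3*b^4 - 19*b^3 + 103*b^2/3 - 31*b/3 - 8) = -b^4 - 31*b^3 + 289*b^2/9 + 5*b/3 - 16/9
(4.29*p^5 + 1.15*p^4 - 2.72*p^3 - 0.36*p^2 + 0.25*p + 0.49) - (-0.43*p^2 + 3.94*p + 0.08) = 4.29*p^5 + 1.15*p^4 - 2.72*p^3 + 0.07*p^2 - 3.69*p + 0.41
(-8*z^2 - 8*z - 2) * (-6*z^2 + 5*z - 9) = 48*z^4 + 8*z^3 + 44*z^2 + 62*z + 18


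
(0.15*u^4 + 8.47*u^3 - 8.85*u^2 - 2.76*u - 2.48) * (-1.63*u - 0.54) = -0.2445*u^5 - 13.8871*u^4 + 9.8517*u^3 + 9.2778*u^2 + 5.5328*u + 1.3392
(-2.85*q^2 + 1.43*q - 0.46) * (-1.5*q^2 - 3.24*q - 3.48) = 4.275*q^4 + 7.089*q^3 + 5.9748*q^2 - 3.486*q + 1.6008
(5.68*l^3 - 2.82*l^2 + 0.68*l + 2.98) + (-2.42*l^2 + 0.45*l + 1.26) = 5.68*l^3 - 5.24*l^2 + 1.13*l + 4.24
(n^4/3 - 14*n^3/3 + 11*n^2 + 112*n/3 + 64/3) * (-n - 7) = -n^5/3 + 7*n^4/3 + 65*n^3/3 - 343*n^2/3 - 848*n/3 - 448/3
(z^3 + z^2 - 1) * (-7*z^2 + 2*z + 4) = -7*z^5 - 5*z^4 + 6*z^3 + 11*z^2 - 2*z - 4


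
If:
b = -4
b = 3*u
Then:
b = -4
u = -4/3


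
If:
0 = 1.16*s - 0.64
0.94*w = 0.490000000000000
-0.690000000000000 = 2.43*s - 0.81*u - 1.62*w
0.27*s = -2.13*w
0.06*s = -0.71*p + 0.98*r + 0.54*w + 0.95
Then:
No Solution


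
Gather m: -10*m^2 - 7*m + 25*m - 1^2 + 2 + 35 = -10*m^2 + 18*m + 36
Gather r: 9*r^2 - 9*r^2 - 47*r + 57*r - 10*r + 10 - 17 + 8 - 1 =0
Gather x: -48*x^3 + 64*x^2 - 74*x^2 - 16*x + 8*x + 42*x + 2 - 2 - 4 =-48*x^3 - 10*x^2 + 34*x - 4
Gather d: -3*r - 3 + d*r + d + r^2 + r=d*(r + 1) + r^2 - 2*r - 3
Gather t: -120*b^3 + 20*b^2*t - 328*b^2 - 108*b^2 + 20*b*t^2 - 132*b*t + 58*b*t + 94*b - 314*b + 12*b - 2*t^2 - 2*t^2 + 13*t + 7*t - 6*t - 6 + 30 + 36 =-120*b^3 - 436*b^2 - 208*b + t^2*(20*b - 4) + t*(20*b^2 - 74*b + 14) + 60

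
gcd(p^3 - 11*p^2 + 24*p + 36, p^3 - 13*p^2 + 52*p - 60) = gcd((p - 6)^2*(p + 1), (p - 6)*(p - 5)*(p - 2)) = p - 6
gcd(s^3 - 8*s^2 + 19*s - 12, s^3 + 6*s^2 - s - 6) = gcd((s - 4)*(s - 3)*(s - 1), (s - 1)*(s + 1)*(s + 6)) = s - 1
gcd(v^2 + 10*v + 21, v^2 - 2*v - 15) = v + 3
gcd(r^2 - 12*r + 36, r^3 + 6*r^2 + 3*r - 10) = 1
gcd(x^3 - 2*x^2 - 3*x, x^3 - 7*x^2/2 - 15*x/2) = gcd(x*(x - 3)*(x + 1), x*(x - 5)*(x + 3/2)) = x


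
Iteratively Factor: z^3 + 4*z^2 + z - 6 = (z + 3)*(z^2 + z - 2) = (z + 2)*(z + 3)*(z - 1)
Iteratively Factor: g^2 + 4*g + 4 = (g + 2)*(g + 2)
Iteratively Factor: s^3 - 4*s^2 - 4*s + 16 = (s - 2)*(s^2 - 2*s - 8) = (s - 2)*(s + 2)*(s - 4)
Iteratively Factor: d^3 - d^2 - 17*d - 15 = (d - 5)*(d^2 + 4*d + 3) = (d - 5)*(d + 3)*(d + 1)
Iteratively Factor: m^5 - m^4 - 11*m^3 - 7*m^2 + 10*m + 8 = (m + 2)*(m^4 - 3*m^3 - 5*m^2 + 3*m + 4) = (m - 1)*(m + 2)*(m^3 - 2*m^2 - 7*m - 4) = (m - 1)*(m + 1)*(m + 2)*(m^2 - 3*m - 4) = (m - 4)*(m - 1)*(m + 1)*(m + 2)*(m + 1)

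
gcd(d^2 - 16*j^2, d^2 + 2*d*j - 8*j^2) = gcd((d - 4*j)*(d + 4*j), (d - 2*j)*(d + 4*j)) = d + 4*j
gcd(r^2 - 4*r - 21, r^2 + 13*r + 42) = 1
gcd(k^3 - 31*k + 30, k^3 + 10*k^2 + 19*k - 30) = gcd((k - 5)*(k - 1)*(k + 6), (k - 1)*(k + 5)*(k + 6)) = k^2 + 5*k - 6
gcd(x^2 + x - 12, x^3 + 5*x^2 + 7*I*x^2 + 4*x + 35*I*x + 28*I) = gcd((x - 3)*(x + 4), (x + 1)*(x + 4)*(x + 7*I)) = x + 4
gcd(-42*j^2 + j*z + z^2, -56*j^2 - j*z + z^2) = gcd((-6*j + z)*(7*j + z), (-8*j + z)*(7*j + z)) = 7*j + z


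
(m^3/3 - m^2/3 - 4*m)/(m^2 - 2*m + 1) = m*(m^2 - m - 12)/(3*(m^2 - 2*m + 1))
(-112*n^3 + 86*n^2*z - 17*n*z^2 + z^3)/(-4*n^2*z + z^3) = (56*n^2 - 15*n*z + z^2)/(z*(2*n + z))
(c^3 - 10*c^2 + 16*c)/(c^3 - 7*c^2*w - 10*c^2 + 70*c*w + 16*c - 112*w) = c/(c - 7*w)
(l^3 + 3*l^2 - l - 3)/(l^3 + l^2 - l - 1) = (l + 3)/(l + 1)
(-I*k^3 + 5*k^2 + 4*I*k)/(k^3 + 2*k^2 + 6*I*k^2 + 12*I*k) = (-I*k^2 + 5*k + 4*I)/(k^2 + k*(2 + 6*I) + 12*I)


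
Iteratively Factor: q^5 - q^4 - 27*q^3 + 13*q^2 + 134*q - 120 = (q - 5)*(q^4 + 4*q^3 - 7*q^2 - 22*q + 24) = (q - 5)*(q + 4)*(q^3 - 7*q + 6) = (q - 5)*(q + 3)*(q + 4)*(q^2 - 3*q + 2) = (q - 5)*(q - 1)*(q + 3)*(q + 4)*(q - 2)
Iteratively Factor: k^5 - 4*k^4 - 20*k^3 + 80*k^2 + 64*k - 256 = (k - 4)*(k^4 - 20*k^2 + 64) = (k - 4)*(k + 4)*(k^3 - 4*k^2 - 4*k + 16) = (k - 4)*(k - 2)*(k + 4)*(k^2 - 2*k - 8) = (k - 4)^2*(k - 2)*(k + 4)*(k + 2)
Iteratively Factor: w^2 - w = (w - 1)*(w)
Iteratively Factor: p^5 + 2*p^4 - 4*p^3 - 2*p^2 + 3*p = (p - 1)*(p^4 + 3*p^3 - p^2 - 3*p) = p*(p - 1)*(p^3 + 3*p^2 - p - 3) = p*(p - 1)*(p + 1)*(p^2 + 2*p - 3) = p*(p - 1)*(p + 1)*(p + 3)*(p - 1)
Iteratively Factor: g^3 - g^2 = (g)*(g^2 - g) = g*(g - 1)*(g)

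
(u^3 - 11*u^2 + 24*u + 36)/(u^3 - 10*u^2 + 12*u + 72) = (u + 1)/(u + 2)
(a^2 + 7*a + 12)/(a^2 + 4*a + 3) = (a + 4)/(a + 1)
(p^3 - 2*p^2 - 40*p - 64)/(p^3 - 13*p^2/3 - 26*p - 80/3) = 3*(p + 4)/(3*p + 5)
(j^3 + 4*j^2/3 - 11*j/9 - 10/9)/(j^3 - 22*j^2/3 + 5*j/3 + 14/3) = (j + 5/3)/(j - 7)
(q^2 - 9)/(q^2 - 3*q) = (q + 3)/q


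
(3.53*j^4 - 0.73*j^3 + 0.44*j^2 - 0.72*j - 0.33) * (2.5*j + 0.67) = 8.825*j^5 + 0.5401*j^4 + 0.6109*j^3 - 1.5052*j^2 - 1.3074*j - 0.2211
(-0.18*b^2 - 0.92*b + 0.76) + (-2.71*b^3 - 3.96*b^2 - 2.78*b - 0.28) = -2.71*b^3 - 4.14*b^2 - 3.7*b + 0.48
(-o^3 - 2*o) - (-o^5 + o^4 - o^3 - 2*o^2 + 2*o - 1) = o^5 - o^4 + 2*o^2 - 4*o + 1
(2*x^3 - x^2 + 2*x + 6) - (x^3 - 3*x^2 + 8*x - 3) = x^3 + 2*x^2 - 6*x + 9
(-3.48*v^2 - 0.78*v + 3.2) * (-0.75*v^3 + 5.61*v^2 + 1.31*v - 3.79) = 2.61*v^5 - 18.9378*v^4 - 11.3346*v^3 + 30.1194*v^2 + 7.1482*v - 12.128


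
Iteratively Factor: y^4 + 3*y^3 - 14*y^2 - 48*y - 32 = (y - 4)*(y^3 + 7*y^2 + 14*y + 8) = (y - 4)*(y + 1)*(y^2 + 6*y + 8) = (y - 4)*(y + 1)*(y + 4)*(y + 2)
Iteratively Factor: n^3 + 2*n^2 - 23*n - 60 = (n - 5)*(n^2 + 7*n + 12) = (n - 5)*(n + 3)*(n + 4)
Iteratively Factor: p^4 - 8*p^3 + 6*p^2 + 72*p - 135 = (p - 5)*(p^3 - 3*p^2 - 9*p + 27) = (p - 5)*(p - 3)*(p^2 - 9) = (p - 5)*(p - 3)*(p + 3)*(p - 3)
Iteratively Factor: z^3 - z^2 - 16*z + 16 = (z - 1)*(z^2 - 16) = (z - 4)*(z - 1)*(z + 4)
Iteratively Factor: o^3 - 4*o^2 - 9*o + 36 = (o + 3)*(o^2 - 7*o + 12) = (o - 3)*(o + 3)*(o - 4)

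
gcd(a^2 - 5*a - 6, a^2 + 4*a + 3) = a + 1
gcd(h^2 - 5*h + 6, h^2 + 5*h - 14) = h - 2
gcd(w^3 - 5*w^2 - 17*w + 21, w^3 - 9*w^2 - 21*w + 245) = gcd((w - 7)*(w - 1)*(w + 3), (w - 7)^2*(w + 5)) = w - 7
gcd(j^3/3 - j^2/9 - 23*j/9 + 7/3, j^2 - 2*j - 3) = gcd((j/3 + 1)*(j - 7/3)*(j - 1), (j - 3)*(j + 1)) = 1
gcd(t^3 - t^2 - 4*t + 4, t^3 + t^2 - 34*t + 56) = t - 2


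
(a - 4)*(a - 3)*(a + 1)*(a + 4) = a^4 - 2*a^3 - 19*a^2 + 32*a + 48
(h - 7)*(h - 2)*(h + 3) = h^3 - 6*h^2 - 13*h + 42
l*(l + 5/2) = l^2 + 5*l/2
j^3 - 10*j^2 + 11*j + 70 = (j - 7)*(j - 5)*(j + 2)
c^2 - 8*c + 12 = (c - 6)*(c - 2)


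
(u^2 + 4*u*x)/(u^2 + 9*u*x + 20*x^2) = u/(u + 5*x)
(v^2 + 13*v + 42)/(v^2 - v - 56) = (v + 6)/(v - 8)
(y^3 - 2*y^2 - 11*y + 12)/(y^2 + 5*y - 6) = (y^2 - y - 12)/(y + 6)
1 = 1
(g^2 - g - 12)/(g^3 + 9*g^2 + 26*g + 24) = (g - 4)/(g^2 + 6*g + 8)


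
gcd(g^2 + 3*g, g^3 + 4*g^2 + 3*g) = g^2 + 3*g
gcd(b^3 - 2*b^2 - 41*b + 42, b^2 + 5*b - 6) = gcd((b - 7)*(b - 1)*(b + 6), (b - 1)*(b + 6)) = b^2 + 5*b - 6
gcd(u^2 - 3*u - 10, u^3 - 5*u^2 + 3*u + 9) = 1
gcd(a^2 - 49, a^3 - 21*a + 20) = 1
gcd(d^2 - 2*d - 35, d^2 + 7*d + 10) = d + 5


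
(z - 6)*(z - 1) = z^2 - 7*z + 6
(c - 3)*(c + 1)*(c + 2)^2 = c^4 + 2*c^3 - 7*c^2 - 20*c - 12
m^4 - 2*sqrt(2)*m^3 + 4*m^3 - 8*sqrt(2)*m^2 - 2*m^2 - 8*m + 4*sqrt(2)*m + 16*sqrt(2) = (m + 4)*(m - 2*sqrt(2))*(m - sqrt(2))*(m + sqrt(2))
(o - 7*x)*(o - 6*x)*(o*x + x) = o^3*x - 13*o^2*x^2 + o^2*x + 42*o*x^3 - 13*o*x^2 + 42*x^3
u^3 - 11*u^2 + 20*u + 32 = (u - 8)*(u - 4)*(u + 1)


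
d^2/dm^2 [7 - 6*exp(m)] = -6*exp(m)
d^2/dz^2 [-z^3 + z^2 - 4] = 2 - 6*z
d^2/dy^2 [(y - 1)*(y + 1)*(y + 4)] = 6*y + 8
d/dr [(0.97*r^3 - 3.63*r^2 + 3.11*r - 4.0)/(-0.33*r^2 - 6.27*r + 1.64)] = (-0.3201*r^4 - 12.1638*r^3 + 28.5588*r^2 - 14.5464*r - 19.9796)/(0.1089*r^4 + 4.1382*r^3 + 38.2305*r^2 - 20.5656*r + 2.6896)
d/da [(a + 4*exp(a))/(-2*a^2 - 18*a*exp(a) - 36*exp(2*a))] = ((a + 4*exp(a))*(9*a*exp(a) + 2*a + 36*exp(2*a) + 9*exp(a)) - (4*exp(a) + 1)*(a^2 + 9*a*exp(a) + 18*exp(2*a)))/(2*(a^2 + 9*a*exp(a) + 18*exp(2*a))^2)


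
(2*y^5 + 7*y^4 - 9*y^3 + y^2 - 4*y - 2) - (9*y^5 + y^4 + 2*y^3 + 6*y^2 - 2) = -7*y^5 + 6*y^4 - 11*y^3 - 5*y^2 - 4*y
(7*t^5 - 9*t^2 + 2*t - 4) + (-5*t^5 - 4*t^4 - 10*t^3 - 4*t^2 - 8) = 2*t^5 - 4*t^4 - 10*t^3 - 13*t^2 + 2*t - 12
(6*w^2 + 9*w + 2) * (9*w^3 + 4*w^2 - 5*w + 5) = 54*w^5 + 105*w^4 + 24*w^3 - 7*w^2 + 35*w + 10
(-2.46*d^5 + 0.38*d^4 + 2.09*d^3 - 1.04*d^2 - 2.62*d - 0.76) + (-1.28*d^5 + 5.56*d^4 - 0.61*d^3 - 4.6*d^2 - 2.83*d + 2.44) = -3.74*d^5 + 5.94*d^4 + 1.48*d^3 - 5.64*d^2 - 5.45*d + 1.68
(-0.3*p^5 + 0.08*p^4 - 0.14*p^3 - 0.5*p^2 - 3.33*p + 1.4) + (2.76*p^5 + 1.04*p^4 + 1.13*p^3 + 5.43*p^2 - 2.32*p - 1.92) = 2.46*p^5 + 1.12*p^4 + 0.99*p^3 + 4.93*p^2 - 5.65*p - 0.52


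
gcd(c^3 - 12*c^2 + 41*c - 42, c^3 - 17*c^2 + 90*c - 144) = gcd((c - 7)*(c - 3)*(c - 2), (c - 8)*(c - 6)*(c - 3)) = c - 3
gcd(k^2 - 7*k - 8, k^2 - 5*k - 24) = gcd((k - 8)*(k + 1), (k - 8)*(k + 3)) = k - 8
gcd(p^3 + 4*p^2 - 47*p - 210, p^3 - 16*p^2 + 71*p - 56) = p - 7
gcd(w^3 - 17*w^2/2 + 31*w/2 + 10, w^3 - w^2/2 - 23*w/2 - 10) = w - 4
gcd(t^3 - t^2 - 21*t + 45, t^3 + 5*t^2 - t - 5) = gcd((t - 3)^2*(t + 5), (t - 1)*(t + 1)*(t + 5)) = t + 5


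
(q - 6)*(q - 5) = q^2 - 11*q + 30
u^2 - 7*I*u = u*(u - 7*I)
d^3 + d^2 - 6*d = d*(d - 2)*(d + 3)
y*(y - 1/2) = y^2 - y/2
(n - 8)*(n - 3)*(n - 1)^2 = n^4 - 13*n^3 + 47*n^2 - 59*n + 24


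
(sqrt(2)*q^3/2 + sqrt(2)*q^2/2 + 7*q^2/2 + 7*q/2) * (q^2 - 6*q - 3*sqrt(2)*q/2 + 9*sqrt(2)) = sqrt(2)*q^5/2 - 5*sqrt(2)*q^4/2 + 2*q^4 - 33*sqrt(2)*q^3/4 - 10*q^3 - 12*q^2 + 105*sqrt(2)*q^2/4 + 63*sqrt(2)*q/2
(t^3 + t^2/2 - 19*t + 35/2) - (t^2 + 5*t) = t^3 - t^2/2 - 24*t + 35/2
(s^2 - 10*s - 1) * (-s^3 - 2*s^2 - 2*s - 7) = -s^5 + 8*s^4 + 19*s^3 + 15*s^2 + 72*s + 7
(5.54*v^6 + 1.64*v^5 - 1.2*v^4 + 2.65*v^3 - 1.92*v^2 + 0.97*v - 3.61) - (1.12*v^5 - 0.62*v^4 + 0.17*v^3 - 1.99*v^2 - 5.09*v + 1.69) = 5.54*v^6 + 0.52*v^5 - 0.58*v^4 + 2.48*v^3 + 0.0700000000000001*v^2 + 6.06*v - 5.3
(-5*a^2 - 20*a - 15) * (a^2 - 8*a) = -5*a^4 + 20*a^3 + 145*a^2 + 120*a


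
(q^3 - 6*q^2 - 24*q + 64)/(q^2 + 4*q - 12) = (q^2 - 4*q - 32)/(q + 6)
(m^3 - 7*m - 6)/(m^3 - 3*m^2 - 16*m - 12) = (m - 3)/(m - 6)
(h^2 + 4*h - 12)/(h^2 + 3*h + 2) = (h^2 + 4*h - 12)/(h^2 + 3*h + 2)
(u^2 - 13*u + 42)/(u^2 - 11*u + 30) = (u - 7)/(u - 5)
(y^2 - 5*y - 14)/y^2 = 1 - 5/y - 14/y^2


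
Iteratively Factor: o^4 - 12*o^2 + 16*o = (o + 4)*(o^3 - 4*o^2 + 4*o) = (o - 2)*(o + 4)*(o^2 - 2*o) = o*(o - 2)*(o + 4)*(o - 2)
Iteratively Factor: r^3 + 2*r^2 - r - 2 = (r - 1)*(r^2 + 3*r + 2) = (r - 1)*(r + 2)*(r + 1)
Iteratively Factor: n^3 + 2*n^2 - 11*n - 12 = (n - 3)*(n^2 + 5*n + 4) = (n - 3)*(n + 1)*(n + 4)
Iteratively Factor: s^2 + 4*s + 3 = (s + 3)*(s + 1)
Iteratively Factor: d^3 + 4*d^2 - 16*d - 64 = (d + 4)*(d^2 - 16) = (d - 4)*(d + 4)*(d + 4)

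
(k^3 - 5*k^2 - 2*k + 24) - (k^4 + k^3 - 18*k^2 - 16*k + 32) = -k^4 + 13*k^2 + 14*k - 8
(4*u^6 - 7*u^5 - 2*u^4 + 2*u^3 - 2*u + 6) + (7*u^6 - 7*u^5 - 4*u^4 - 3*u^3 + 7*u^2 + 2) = 11*u^6 - 14*u^5 - 6*u^4 - u^3 + 7*u^2 - 2*u + 8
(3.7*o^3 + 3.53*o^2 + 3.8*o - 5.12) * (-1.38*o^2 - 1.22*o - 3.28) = -5.106*o^5 - 9.3854*o^4 - 21.6866*o^3 - 9.1488*o^2 - 6.2176*o + 16.7936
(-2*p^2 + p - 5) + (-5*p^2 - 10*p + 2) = -7*p^2 - 9*p - 3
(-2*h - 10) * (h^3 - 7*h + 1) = -2*h^4 - 10*h^3 + 14*h^2 + 68*h - 10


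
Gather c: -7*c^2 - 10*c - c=-7*c^2 - 11*c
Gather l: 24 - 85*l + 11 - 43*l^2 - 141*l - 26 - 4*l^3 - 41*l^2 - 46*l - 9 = -4*l^3 - 84*l^2 - 272*l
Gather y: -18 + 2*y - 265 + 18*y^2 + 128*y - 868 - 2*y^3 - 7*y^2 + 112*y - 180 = -2*y^3 + 11*y^2 + 242*y - 1331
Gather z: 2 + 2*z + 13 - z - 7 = z + 8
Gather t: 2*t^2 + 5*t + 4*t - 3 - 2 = 2*t^2 + 9*t - 5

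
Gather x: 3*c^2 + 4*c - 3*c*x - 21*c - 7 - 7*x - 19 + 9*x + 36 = 3*c^2 - 17*c + x*(2 - 3*c) + 10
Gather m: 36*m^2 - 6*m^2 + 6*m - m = 30*m^2 + 5*m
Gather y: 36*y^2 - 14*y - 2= 36*y^2 - 14*y - 2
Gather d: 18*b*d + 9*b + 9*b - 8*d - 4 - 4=18*b + d*(18*b - 8) - 8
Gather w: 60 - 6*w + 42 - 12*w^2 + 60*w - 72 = -12*w^2 + 54*w + 30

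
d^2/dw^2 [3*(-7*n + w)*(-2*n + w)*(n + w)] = -48*n + 18*w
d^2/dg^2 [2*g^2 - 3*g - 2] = 4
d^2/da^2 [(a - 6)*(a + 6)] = 2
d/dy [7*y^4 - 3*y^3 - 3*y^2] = y*(28*y^2 - 9*y - 6)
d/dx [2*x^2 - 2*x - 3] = 4*x - 2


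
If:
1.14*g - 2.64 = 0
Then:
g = 2.32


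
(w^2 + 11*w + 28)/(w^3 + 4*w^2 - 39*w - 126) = (w + 4)/(w^2 - 3*w - 18)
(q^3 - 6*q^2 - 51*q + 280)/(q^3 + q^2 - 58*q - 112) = (q - 5)/(q + 2)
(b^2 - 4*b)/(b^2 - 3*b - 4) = b/(b + 1)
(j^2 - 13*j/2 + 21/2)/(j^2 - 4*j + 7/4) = 2*(j - 3)/(2*j - 1)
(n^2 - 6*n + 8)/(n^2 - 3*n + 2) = (n - 4)/(n - 1)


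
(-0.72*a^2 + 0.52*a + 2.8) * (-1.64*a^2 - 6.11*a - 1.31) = 1.1808*a^4 + 3.5464*a^3 - 6.826*a^2 - 17.7892*a - 3.668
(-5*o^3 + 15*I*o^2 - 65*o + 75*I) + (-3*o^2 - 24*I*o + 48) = -5*o^3 - 3*o^2 + 15*I*o^2 - 65*o - 24*I*o + 48 + 75*I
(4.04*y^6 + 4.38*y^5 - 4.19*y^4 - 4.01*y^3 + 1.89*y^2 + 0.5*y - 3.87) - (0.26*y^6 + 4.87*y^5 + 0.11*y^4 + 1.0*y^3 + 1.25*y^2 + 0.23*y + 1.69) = 3.78*y^6 - 0.49*y^5 - 4.3*y^4 - 5.01*y^3 + 0.64*y^2 + 0.27*y - 5.56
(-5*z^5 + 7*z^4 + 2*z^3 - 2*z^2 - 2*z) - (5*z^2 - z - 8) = -5*z^5 + 7*z^4 + 2*z^3 - 7*z^2 - z + 8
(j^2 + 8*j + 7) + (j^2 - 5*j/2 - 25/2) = 2*j^2 + 11*j/2 - 11/2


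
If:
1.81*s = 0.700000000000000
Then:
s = 0.39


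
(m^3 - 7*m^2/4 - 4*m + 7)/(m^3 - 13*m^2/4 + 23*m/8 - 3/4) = 2*(4*m^2 + m - 14)/(8*m^2 - 10*m + 3)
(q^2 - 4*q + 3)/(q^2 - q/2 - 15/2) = 2*(q - 1)/(2*q + 5)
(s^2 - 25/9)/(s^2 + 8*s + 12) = (s^2 - 25/9)/(s^2 + 8*s + 12)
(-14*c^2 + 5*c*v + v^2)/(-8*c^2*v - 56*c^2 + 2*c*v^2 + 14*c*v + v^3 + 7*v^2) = (7*c + v)/(4*c*v + 28*c + v^2 + 7*v)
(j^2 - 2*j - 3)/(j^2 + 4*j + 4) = (j^2 - 2*j - 3)/(j^2 + 4*j + 4)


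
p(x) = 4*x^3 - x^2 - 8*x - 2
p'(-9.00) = 982.00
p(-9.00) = -2927.00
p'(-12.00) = 1744.00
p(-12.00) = -6962.00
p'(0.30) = -7.52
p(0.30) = -4.38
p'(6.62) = 504.65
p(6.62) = 1061.69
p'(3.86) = 163.08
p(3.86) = 182.27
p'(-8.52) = 880.12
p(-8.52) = -2480.31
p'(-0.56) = -3.12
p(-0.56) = 1.46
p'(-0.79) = 1.07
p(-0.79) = 1.72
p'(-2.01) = 44.50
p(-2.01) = -22.44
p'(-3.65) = 159.17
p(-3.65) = -180.63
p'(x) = 12*x^2 - 2*x - 8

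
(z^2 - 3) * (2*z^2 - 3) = 2*z^4 - 9*z^2 + 9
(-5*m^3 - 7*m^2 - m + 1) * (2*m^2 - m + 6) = -10*m^5 - 9*m^4 - 25*m^3 - 39*m^2 - 7*m + 6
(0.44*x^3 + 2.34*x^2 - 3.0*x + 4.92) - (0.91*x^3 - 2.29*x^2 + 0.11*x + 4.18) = -0.47*x^3 + 4.63*x^2 - 3.11*x + 0.74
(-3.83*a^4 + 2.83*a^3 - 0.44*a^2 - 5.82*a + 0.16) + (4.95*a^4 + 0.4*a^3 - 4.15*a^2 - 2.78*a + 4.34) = 1.12*a^4 + 3.23*a^3 - 4.59*a^2 - 8.6*a + 4.5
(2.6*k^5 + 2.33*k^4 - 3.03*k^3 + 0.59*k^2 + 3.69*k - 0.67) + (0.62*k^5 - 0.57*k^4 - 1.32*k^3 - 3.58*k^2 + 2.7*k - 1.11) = 3.22*k^5 + 1.76*k^4 - 4.35*k^3 - 2.99*k^2 + 6.39*k - 1.78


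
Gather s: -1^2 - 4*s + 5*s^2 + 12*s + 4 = 5*s^2 + 8*s + 3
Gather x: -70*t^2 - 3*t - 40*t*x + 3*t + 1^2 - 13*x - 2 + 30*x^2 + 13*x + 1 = -70*t^2 - 40*t*x + 30*x^2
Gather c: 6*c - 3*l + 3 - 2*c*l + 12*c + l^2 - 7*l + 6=c*(18 - 2*l) + l^2 - 10*l + 9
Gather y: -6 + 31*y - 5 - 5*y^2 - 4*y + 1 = -5*y^2 + 27*y - 10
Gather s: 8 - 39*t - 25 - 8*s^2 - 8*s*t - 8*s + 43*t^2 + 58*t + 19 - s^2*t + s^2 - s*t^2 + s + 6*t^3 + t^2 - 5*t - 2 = s^2*(-t - 7) + s*(-t^2 - 8*t - 7) + 6*t^3 + 44*t^2 + 14*t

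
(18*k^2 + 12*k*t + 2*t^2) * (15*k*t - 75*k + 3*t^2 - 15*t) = 270*k^3*t - 1350*k^3 + 234*k^2*t^2 - 1170*k^2*t + 66*k*t^3 - 330*k*t^2 + 6*t^4 - 30*t^3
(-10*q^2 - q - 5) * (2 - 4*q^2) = 40*q^4 + 4*q^3 - 2*q - 10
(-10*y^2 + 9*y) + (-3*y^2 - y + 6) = -13*y^2 + 8*y + 6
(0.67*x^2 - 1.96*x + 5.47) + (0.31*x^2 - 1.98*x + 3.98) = 0.98*x^2 - 3.94*x + 9.45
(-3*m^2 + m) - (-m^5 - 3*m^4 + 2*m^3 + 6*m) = m^5 + 3*m^4 - 2*m^3 - 3*m^2 - 5*m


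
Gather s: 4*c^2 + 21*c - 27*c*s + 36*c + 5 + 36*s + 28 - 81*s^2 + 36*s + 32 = 4*c^2 + 57*c - 81*s^2 + s*(72 - 27*c) + 65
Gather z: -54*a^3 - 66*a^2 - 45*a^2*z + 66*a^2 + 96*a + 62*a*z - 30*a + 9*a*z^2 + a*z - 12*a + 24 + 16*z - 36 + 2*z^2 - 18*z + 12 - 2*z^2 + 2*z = -54*a^3 + 9*a*z^2 + 54*a + z*(-45*a^2 + 63*a)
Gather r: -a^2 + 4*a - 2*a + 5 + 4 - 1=-a^2 + 2*a + 8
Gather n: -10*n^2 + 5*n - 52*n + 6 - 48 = -10*n^2 - 47*n - 42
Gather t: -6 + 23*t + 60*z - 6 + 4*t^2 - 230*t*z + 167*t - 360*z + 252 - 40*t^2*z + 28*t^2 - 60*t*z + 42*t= t^2*(32 - 40*z) + t*(232 - 290*z) - 300*z + 240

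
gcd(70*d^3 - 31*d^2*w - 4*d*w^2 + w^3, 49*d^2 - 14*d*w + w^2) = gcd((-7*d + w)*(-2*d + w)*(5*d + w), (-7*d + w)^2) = -7*d + w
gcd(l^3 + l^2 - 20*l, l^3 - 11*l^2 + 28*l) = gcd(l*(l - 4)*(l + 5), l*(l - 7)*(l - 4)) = l^2 - 4*l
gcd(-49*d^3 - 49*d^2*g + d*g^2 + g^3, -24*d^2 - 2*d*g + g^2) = 1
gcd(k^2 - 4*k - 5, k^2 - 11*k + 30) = k - 5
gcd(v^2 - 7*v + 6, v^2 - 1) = v - 1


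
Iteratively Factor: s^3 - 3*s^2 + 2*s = (s - 2)*(s^2 - s) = (s - 2)*(s - 1)*(s)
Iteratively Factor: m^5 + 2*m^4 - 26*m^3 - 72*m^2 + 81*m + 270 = (m - 5)*(m^4 + 7*m^3 + 9*m^2 - 27*m - 54) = (m - 5)*(m + 3)*(m^3 + 4*m^2 - 3*m - 18) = (m - 5)*(m + 3)^2*(m^2 + m - 6) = (m - 5)*(m + 3)^3*(m - 2)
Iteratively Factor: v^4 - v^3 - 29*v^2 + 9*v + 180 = (v + 4)*(v^3 - 5*v^2 - 9*v + 45) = (v - 5)*(v + 4)*(v^2 - 9) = (v - 5)*(v + 3)*(v + 4)*(v - 3)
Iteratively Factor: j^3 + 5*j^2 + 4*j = (j + 1)*(j^2 + 4*j) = j*(j + 1)*(j + 4)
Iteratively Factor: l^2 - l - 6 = (l + 2)*(l - 3)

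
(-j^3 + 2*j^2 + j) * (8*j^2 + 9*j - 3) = -8*j^5 + 7*j^4 + 29*j^3 + 3*j^2 - 3*j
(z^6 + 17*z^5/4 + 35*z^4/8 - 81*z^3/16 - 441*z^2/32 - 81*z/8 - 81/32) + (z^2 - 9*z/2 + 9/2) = z^6 + 17*z^5/4 + 35*z^4/8 - 81*z^3/16 - 409*z^2/32 - 117*z/8 + 63/32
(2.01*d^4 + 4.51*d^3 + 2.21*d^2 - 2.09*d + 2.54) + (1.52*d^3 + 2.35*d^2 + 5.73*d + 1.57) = 2.01*d^4 + 6.03*d^3 + 4.56*d^2 + 3.64*d + 4.11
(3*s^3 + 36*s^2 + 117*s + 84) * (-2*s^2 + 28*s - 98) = -6*s^5 + 12*s^4 + 480*s^3 - 420*s^2 - 9114*s - 8232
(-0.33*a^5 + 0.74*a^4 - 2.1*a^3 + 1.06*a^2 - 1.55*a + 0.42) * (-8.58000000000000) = 2.8314*a^5 - 6.3492*a^4 + 18.018*a^3 - 9.0948*a^2 + 13.299*a - 3.6036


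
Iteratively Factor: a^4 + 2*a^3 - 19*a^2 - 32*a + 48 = (a - 4)*(a^3 + 6*a^2 + 5*a - 12) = (a - 4)*(a - 1)*(a^2 + 7*a + 12) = (a - 4)*(a - 1)*(a + 4)*(a + 3)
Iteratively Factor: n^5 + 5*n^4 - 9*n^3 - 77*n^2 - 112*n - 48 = (n + 1)*(n^4 + 4*n^3 - 13*n^2 - 64*n - 48) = (n - 4)*(n + 1)*(n^3 + 8*n^2 + 19*n + 12) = (n - 4)*(n + 1)^2*(n^2 + 7*n + 12) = (n - 4)*(n + 1)^2*(n + 3)*(n + 4)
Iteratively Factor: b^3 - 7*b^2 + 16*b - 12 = (b - 2)*(b^2 - 5*b + 6) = (b - 2)^2*(b - 3)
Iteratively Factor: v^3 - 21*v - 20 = (v + 4)*(v^2 - 4*v - 5) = (v + 1)*(v + 4)*(v - 5)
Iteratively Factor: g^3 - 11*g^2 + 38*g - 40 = (g - 2)*(g^2 - 9*g + 20) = (g - 4)*(g - 2)*(g - 5)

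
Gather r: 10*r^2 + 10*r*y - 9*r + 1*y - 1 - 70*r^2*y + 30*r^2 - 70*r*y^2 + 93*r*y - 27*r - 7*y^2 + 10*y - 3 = r^2*(40 - 70*y) + r*(-70*y^2 + 103*y - 36) - 7*y^2 + 11*y - 4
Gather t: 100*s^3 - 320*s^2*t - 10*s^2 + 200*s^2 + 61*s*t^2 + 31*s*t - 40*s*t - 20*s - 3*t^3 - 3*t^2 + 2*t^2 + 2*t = 100*s^3 + 190*s^2 - 20*s - 3*t^3 + t^2*(61*s - 1) + t*(-320*s^2 - 9*s + 2)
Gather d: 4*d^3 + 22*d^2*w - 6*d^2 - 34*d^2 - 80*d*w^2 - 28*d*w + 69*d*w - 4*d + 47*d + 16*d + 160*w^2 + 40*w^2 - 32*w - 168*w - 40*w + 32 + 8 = 4*d^3 + d^2*(22*w - 40) + d*(-80*w^2 + 41*w + 59) + 200*w^2 - 240*w + 40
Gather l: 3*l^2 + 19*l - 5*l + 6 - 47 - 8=3*l^2 + 14*l - 49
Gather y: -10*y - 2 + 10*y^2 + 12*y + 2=10*y^2 + 2*y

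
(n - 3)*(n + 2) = n^2 - n - 6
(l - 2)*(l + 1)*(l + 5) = l^3 + 4*l^2 - 7*l - 10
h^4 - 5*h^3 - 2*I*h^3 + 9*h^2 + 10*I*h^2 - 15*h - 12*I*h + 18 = (h - 3)*(h - 2)*(h - 3*I)*(h + I)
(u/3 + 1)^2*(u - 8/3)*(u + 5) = u^4/9 + 25*u^3/27 + 29*u^2/27 - 59*u/9 - 40/3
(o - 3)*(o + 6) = o^2 + 3*o - 18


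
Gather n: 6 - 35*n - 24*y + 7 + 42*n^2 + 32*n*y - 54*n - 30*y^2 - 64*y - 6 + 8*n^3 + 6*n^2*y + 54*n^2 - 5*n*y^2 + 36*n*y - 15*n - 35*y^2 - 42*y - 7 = 8*n^3 + n^2*(6*y + 96) + n*(-5*y^2 + 68*y - 104) - 65*y^2 - 130*y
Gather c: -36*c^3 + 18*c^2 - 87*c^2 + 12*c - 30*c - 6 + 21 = -36*c^3 - 69*c^2 - 18*c + 15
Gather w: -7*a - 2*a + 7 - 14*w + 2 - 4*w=-9*a - 18*w + 9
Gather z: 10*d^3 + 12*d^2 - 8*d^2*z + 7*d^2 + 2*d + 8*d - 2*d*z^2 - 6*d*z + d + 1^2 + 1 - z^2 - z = 10*d^3 + 19*d^2 + 11*d + z^2*(-2*d - 1) + z*(-8*d^2 - 6*d - 1) + 2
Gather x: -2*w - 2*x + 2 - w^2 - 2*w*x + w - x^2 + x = -w^2 - w - x^2 + x*(-2*w - 1) + 2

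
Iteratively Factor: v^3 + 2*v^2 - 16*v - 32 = (v + 4)*(v^2 - 2*v - 8) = (v + 2)*(v + 4)*(v - 4)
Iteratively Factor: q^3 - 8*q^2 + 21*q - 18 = (q - 3)*(q^2 - 5*q + 6) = (q - 3)*(q - 2)*(q - 3)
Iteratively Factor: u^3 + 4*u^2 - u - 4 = (u + 1)*(u^2 + 3*u - 4) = (u - 1)*(u + 1)*(u + 4)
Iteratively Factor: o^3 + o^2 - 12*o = (o - 3)*(o^2 + 4*o) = (o - 3)*(o + 4)*(o)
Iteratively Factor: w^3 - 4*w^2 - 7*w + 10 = (w + 2)*(w^2 - 6*w + 5) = (w - 1)*(w + 2)*(w - 5)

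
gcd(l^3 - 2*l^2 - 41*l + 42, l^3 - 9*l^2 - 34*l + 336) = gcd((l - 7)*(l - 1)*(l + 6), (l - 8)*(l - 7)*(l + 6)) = l^2 - l - 42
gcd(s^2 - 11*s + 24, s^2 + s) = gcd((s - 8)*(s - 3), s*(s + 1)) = 1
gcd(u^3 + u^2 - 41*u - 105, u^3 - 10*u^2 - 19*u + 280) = u^2 - 2*u - 35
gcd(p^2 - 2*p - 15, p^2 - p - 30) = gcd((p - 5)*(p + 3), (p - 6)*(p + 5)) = 1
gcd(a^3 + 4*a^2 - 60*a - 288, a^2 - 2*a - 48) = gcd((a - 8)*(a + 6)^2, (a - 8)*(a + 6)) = a^2 - 2*a - 48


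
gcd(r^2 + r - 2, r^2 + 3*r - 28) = 1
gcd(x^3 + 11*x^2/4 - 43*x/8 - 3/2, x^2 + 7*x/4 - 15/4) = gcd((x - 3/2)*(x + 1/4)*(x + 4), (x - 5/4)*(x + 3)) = 1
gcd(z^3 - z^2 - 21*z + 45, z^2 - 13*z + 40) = 1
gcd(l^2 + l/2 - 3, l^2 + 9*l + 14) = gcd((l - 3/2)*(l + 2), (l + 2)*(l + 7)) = l + 2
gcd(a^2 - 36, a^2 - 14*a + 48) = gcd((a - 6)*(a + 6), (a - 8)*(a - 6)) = a - 6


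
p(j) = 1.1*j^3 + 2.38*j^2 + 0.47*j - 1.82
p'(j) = 3.3*j^2 + 4.76*j + 0.47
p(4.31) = 132.49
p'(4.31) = 82.29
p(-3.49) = -21.23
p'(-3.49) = 24.05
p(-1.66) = -1.07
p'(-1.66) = 1.66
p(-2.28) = -3.56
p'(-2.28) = 6.77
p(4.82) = 178.92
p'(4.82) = 100.08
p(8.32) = 800.36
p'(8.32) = 268.51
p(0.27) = -1.50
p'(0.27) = 2.00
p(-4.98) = -80.99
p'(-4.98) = 58.61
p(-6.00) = -156.56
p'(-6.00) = 90.71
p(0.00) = -1.82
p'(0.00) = 0.47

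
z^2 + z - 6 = (z - 2)*(z + 3)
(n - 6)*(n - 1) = n^2 - 7*n + 6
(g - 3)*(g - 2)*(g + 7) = g^3 + 2*g^2 - 29*g + 42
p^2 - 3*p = p*(p - 3)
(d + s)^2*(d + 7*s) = d^3 + 9*d^2*s + 15*d*s^2 + 7*s^3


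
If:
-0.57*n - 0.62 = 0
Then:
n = -1.09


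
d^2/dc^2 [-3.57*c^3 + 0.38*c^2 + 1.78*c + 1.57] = 0.76 - 21.42*c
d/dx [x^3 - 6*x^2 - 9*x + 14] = 3*x^2 - 12*x - 9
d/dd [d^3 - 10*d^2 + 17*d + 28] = 3*d^2 - 20*d + 17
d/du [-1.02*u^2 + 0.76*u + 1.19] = 0.76 - 2.04*u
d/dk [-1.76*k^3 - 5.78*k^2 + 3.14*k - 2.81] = -5.28*k^2 - 11.56*k + 3.14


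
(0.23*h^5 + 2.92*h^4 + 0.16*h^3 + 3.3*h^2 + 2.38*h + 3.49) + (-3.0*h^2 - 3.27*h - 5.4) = 0.23*h^5 + 2.92*h^4 + 0.16*h^3 + 0.3*h^2 - 0.89*h - 1.91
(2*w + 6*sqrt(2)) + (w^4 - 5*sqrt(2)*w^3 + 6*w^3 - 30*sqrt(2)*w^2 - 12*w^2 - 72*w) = w^4 - 5*sqrt(2)*w^3 + 6*w^3 - 30*sqrt(2)*w^2 - 12*w^2 - 70*w + 6*sqrt(2)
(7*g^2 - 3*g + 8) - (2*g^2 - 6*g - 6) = 5*g^2 + 3*g + 14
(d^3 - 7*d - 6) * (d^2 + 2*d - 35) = d^5 + 2*d^4 - 42*d^3 - 20*d^2 + 233*d + 210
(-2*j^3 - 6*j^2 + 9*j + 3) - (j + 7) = -2*j^3 - 6*j^2 + 8*j - 4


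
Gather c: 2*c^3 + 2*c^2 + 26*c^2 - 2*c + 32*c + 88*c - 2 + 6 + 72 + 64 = 2*c^3 + 28*c^2 + 118*c + 140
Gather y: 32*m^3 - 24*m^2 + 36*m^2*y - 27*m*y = 32*m^3 - 24*m^2 + y*(36*m^2 - 27*m)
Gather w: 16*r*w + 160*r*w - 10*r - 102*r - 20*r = 176*r*w - 132*r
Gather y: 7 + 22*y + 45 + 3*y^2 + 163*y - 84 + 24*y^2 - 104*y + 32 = 27*y^2 + 81*y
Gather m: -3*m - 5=-3*m - 5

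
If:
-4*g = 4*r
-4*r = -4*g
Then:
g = 0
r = 0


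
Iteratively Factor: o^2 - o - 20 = (o + 4)*(o - 5)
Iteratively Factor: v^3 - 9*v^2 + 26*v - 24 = (v - 4)*(v^2 - 5*v + 6) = (v - 4)*(v - 3)*(v - 2)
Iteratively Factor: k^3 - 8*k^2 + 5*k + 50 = (k + 2)*(k^2 - 10*k + 25) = (k - 5)*(k + 2)*(k - 5)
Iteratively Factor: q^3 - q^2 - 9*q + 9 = (q - 3)*(q^2 + 2*q - 3) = (q - 3)*(q - 1)*(q + 3)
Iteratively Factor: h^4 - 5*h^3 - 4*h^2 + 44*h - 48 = (h + 3)*(h^3 - 8*h^2 + 20*h - 16) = (h - 4)*(h + 3)*(h^2 - 4*h + 4) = (h - 4)*(h - 2)*(h + 3)*(h - 2)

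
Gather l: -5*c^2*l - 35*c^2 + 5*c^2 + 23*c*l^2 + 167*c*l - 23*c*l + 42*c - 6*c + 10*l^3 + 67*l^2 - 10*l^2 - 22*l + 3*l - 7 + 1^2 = -30*c^2 + 36*c + 10*l^3 + l^2*(23*c + 57) + l*(-5*c^2 + 144*c - 19) - 6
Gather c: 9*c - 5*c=4*c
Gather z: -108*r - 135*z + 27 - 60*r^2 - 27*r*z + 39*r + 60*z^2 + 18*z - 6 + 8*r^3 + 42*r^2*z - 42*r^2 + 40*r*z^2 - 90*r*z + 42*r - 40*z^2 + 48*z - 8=8*r^3 - 102*r^2 - 27*r + z^2*(40*r + 20) + z*(42*r^2 - 117*r - 69) + 13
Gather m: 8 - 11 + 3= 0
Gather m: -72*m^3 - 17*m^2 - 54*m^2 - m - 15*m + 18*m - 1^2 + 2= -72*m^3 - 71*m^2 + 2*m + 1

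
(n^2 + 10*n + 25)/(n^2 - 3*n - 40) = (n + 5)/(n - 8)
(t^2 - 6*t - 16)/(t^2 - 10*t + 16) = (t + 2)/(t - 2)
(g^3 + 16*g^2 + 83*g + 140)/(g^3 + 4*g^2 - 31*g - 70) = (g^2 + 9*g + 20)/(g^2 - 3*g - 10)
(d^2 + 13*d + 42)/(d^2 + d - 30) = (d + 7)/(d - 5)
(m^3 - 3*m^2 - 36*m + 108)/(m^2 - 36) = m - 3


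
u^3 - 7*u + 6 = (u - 2)*(u - 1)*(u + 3)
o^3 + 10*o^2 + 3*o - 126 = (o - 3)*(o + 6)*(o + 7)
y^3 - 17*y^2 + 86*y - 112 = (y - 8)*(y - 7)*(y - 2)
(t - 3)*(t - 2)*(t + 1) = t^3 - 4*t^2 + t + 6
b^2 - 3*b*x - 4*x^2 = (b - 4*x)*(b + x)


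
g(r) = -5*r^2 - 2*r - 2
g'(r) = -10*r - 2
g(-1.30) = -7.85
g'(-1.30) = 11.00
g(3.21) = -59.94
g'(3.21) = -34.10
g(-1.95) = -17.11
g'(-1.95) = 17.50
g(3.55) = -72.11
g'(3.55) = -37.50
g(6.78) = -245.40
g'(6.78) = -69.80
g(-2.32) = -24.27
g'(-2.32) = 21.20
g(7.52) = -299.79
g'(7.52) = -77.20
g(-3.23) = -47.70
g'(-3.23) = 30.30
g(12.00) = -746.00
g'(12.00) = -122.00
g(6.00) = -194.00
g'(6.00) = -62.00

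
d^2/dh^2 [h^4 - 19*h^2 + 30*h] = 12*h^2 - 38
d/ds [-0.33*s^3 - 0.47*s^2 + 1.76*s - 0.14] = -0.99*s^2 - 0.94*s + 1.76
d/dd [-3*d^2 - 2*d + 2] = -6*d - 2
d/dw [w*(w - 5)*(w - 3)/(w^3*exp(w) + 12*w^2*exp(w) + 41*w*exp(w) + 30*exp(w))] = (-w^6 - 4*w^5 + 60*w^4 + 170*w^3 - 793*w^2 - 930*w + 450)*exp(-w)/(w^6 + 24*w^5 + 226*w^4 + 1044*w^3 + 2401*w^2 + 2460*w + 900)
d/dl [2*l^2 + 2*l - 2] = 4*l + 2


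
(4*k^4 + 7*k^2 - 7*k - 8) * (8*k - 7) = 32*k^5 - 28*k^4 + 56*k^3 - 105*k^2 - 15*k + 56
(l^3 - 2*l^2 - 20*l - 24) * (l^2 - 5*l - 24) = l^5 - 7*l^4 - 34*l^3 + 124*l^2 + 600*l + 576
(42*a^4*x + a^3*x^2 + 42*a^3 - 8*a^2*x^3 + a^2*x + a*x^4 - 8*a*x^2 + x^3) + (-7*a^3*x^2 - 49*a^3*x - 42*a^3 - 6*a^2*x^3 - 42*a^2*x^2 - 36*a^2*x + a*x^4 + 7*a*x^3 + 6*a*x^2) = 42*a^4*x - 6*a^3*x^2 - 49*a^3*x - 14*a^2*x^3 - 42*a^2*x^2 - 35*a^2*x + 2*a*x^4 + 7*a*x^3 - 2*a*x^2 + x^3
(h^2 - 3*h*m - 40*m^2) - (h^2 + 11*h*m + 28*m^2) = -14*h*m - 68*m^2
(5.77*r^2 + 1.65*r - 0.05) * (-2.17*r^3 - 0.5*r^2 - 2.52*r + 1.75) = -12.5209*r^5 - 6.4655*r^4 - 15.2569*r^3 + 5.9645*r^2 + 3.0135*r - 0.0875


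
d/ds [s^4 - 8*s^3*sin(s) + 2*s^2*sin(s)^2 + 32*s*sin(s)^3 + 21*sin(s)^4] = -8*s^3*cos(s) + 4*s^3 - 24*s^2*sin(s) + 2*s^2*sin(2*s) + 96*s*sin(s)^2*cos(s) + 4*s*sin(s)^2 + 84*sin(s)^3*cos(s) + 32*sin(s)^3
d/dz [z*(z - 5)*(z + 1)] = 3*z^2 - 8*z - 5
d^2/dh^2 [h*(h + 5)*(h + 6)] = 6*h + 22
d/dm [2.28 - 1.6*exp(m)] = -1.6*exp(m)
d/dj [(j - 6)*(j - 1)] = 2*j - 7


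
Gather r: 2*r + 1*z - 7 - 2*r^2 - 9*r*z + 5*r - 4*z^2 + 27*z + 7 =-2*r^2 + r*(7 - 9*z) - 4*z^2 + 28*z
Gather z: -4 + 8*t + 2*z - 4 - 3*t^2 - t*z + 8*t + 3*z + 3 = -3*t^2 + 16*t + z*(5 - t) - 5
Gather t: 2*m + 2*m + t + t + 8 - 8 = 4*m + 2*t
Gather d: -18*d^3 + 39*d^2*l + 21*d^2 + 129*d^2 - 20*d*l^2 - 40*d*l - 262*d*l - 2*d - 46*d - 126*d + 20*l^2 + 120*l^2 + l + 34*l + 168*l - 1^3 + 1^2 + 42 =-18*d^3 + d^2*(39*l + 150) + d*(-20*l^2 - 302*l - 174) + 140*l^2 + 203*l + 42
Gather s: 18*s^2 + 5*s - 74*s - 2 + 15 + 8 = 18*s^2 - 69*s + 21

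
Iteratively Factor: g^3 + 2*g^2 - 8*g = (g - 2)*(g^2 + 4*g) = (g - 2)*(g + 4)*(g)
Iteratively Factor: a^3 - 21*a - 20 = (a + 1)*(a^2 - a - 20) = (a - 5)*(a + 1)*(a + 4)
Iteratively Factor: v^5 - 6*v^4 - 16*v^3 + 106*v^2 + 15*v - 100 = (v + 1)*(v^4 - 7*v^3 - 9*v^2 + 115*v - 100) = (v - 1)*(v + 1)*(v^3 - 6*v^2 - 15*v + 100) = (v - 1)*(v + 1)*(v + 4)*(v^2 - 10*v + 25) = (v - 5)*(v - 1)*(v + 1)*(v + 4)*(v - 5)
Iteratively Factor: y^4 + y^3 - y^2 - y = (y)*(y^3 + y^2 - y - 1) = y*(y + 1)*(y^2 - 1) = y*(y - 1)*(y + 1)*(y + 1)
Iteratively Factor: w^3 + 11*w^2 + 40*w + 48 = (w + 4)*(w^2 + 7*w + 12) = (w + 3)*(w + 4)*(w + 4)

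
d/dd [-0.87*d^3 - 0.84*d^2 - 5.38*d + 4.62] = -2.61*d^2 - 1.68*d - 5.38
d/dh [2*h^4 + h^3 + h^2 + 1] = h*(8*h^2 + 3*h + 2)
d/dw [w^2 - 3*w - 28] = 2*w - 3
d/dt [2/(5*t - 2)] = -10/(5*t - 2)^2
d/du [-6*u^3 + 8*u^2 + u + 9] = -18*u^2 + 16*u + 1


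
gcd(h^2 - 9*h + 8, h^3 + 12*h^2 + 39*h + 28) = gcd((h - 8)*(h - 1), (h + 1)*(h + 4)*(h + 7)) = 1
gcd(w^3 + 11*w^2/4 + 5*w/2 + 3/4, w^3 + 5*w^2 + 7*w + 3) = w^2 + 2*w + 1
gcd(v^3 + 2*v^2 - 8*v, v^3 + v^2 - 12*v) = v^2 + 4*v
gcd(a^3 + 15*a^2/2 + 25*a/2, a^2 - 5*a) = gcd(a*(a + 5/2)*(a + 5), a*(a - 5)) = a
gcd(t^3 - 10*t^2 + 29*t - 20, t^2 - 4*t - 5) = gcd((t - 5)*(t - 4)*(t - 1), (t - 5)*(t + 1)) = t - 5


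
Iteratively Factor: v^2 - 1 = (v - 1)*(v + 1)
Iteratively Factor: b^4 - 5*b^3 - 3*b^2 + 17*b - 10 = (b - 1)*(b^3 - 4*b^2 - 7*b + 10) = (b - 1)*(b + 2)*(b^2 - 6*b + 5) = (b - 5)*(b - 1)*(b + 2)*(b - 1)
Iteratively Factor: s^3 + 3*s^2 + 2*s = (s + 2)*(s^2 + s) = s*(s + 2)*(s + 1)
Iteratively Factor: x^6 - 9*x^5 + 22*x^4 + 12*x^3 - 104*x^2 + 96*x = (x - 3)*(x^5 - 6*x^4 + 4*x^3 + 24*x^2 - 32*x) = (x - 3)*(x + 2)*(x^4 - 8*x^3 + 20*x^2 - 16*x) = (x - 3)*(x - 2)*(x + 2)*(x^3 - 6*x^2 + 8*x) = x*(x - 3)*(x - 2)*(x + 2)*(x^2 - 6*x + 8) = x*(x - 3)*(x - 2)^2*(x + 2)*(x - 4)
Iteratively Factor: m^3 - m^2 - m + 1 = (m - 1)*(m^2 - 1) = (m - 1)^2*(m + 1)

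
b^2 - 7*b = b*(b - 7)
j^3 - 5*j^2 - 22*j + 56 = (j - 7)*(j - 2)*(j + 4)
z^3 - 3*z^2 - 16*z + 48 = (z - 4)*(z - 3)*(z + 4)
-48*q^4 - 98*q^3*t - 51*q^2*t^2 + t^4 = (-8*q + t)*(q + t)^2*(6*q + t)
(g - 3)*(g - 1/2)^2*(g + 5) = g^4 + g^3 - 67*g^2/4 + 31*g/2 - 15/4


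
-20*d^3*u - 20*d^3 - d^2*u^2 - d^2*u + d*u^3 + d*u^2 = (-5*d + u)*(4*d + u)*(d*u + d)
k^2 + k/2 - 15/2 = (k - 5/2)*(k + 3)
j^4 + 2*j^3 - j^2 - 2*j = j*(j - 1)*(j + 1)*(j + 2)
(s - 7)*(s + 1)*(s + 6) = s^3 - 43*s - 42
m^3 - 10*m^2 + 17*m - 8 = (m - 8)*(m - 1)^2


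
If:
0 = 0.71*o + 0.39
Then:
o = -0.55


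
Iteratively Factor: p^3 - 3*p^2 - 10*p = (p)*(p^2 - 3*p - 10) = p*(p - 5)*(p + 2)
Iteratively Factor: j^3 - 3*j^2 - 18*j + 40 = (j + 4)*(j^2 - 7*j + 10) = (j - 5)*(j + 4)*(j - 2)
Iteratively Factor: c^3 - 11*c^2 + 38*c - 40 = (c - 5)*(c^2 - 6*c + 8) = (c - 5)*(c - 4)*(c - 2)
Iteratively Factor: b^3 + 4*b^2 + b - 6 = (b + 2)*(b^2 + 2*b - 3) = (b + 2)*(b + 3)*(b - 1)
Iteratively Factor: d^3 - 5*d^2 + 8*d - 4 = (d - 2)*(d^2 - 3*d + 2) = (d - 2)*(d - 1)*(d - 2)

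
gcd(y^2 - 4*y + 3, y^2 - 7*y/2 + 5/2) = y - 1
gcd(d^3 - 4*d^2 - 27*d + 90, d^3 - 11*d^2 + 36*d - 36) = d^2 - 9*d + 18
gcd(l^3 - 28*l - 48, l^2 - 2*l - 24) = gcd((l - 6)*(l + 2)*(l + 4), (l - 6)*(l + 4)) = l^2 - 2*l - 24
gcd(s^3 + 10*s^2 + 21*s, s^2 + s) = s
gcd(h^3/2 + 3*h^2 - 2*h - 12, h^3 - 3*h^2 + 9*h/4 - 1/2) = h - 2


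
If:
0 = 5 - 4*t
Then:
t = 5/4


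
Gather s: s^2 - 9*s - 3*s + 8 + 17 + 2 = s^2 - 12*s + 27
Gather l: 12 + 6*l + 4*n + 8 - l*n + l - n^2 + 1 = l*(7 - n) - n^2 + 4*n + 21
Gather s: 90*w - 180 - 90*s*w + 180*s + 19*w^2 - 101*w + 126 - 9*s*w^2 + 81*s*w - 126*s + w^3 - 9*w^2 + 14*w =s*(-9*w^2 - 9*w + 54) + w^3 + 10*w^2 + 3*w - 54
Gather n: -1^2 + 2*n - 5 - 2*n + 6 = 0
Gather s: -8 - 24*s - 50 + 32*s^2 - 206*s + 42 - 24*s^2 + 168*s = 8*s^2 - 62*s - 16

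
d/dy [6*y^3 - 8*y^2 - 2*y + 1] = 18*y^2 - 16*y - 2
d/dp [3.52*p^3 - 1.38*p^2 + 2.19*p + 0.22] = 10.56*p^2 - 2.76*p + 2.19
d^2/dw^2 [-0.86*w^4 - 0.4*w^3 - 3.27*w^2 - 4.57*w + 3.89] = -10.32*w^2 - 2.4*w - 6.54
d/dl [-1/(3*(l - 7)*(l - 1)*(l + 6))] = ((l - 7)*(l - 1) + (l - 7)*(l + 6) + (l - 1)*(l + 6))/(3*(l - 7)^2*(l - 1)^2*(l + 6)^2)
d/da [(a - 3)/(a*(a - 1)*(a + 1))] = (-2*a^3 + 9*a^2 - 3)/(a^6 - 2*a^4 + a^2)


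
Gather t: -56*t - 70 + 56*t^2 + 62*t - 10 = 56*t^2 + 6*t - 80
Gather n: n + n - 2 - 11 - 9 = 2*n - 22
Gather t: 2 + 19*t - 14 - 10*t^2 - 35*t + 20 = -10*t^2 - 16*t + 8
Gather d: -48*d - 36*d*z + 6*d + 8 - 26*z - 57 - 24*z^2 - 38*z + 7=d*(-36*z - 42) - 24*z^2 - 64*z - 42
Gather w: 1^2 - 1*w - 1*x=-w - x + 1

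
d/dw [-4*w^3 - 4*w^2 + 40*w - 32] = -12*w^2 - 8*w + 40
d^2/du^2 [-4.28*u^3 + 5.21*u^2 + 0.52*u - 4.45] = 10.42 - 25.68*u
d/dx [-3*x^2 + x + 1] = 1 - 6*x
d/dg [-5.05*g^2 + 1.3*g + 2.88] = 1.3 - 10.1*g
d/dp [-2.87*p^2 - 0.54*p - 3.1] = -5.74*p - 0.54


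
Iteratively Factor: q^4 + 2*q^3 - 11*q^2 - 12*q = (q + 4)*(q^3 - 2*q^2 - 3*q) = (q + 1)*(q + 4)*(q^2 - 3*q) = q*(q + 1)*(q + 4)*(q - 3)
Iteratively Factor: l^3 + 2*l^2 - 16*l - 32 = (l + 4)*(l^2 - 2*l - 8) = (l + 2)*(l + 4)*(l - 4)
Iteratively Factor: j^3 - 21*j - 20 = (j + 1)*(j^2 - j - 20) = (j - 5)*(j + 1)*(j + 4)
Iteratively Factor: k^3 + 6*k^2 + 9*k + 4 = (k + 1)*(k^2 + 5*k + 4) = (k + 1)^2*(k + 4)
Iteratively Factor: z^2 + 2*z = (z + 2)*(z)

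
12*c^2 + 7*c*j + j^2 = (3*c + j)*(4*c + j)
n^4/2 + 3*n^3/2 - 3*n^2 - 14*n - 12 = (n/2 + 1)*(n - 3)*(n + 2)^2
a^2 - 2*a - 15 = (a - 5)*(a + 3)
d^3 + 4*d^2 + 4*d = d*(d + 2)^2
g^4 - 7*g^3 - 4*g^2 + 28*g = g*(g - 7)*(g - 2)*(g + 2)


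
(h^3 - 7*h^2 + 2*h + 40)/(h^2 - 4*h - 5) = (h^2 - 2*h - 8)/(h + 1)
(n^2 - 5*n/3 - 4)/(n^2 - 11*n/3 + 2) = (3*n + 4)/(3*n - 2)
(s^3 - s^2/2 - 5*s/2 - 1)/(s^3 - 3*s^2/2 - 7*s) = (-2*s^3 + s^2 + 5*s + 2)/(s*(-2*s^2 + 3*s + 14))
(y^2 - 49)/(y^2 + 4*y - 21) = (y - 7)/(y - 3)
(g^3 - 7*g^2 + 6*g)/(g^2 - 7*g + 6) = g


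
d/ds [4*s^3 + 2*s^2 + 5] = 4*s*(3*s + 1)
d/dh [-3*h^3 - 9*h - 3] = -9*h^2 - 9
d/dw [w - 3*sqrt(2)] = 1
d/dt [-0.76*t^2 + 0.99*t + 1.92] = 0.99 - 1.52*t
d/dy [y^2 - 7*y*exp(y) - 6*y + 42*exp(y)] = -7*y*exp(y) + 2*y + 35*exp(y) - 6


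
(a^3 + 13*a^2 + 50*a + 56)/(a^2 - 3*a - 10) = (a^2 + 11*a + 28)/(a - 5)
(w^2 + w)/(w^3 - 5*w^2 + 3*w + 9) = w/(w^2 - 6*w + 9)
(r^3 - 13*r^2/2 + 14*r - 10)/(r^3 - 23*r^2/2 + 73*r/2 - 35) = (r - 2)/(r - 7)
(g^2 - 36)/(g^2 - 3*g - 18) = (g + 6)/(g + 3)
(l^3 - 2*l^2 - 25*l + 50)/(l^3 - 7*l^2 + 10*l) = (l + 5)/l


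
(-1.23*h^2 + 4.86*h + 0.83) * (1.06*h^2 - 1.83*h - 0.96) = -1.3038*h^4 + 7.4025*h^3 - 6.8332*h^2 - 6.1845*h - 0.7968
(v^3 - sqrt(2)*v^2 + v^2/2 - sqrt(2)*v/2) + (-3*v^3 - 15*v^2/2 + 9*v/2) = -2*v^3 - 7*v^2 - sqrt(2)*v^2 - sqrt(2)*v/2 + 9*v/2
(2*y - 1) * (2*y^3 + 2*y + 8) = 4*y^4 - 2*y^3 + 4*y^2 + 14*y - 8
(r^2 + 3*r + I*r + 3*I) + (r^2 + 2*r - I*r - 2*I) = 2*r^2 + 5*r + I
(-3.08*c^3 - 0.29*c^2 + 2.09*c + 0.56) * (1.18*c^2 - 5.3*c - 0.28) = -3.6344*c^5 + 15.9818*c^4 + 4.8656*c^3 - 10.335*c^2 - 3.5532*c - 0.1568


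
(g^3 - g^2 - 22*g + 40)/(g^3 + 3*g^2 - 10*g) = (g - 4)/g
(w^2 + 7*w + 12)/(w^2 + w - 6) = (w + 4)/(w - 2)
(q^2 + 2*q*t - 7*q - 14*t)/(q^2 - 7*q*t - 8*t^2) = (-q^2 - 2*q*t + 7*q + 14*t)/(-q^2 + 7*q*t + 8*t^2)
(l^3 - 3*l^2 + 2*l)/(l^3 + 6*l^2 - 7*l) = (l - 2)/(l + 7)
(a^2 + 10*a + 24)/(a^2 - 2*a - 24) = (a + 6)/(a - 6)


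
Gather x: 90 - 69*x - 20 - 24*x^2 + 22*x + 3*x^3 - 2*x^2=3*x^3 - 26*x^2 - 47*x + 70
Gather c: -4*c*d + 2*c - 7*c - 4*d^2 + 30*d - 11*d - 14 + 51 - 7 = c*(-4*d - 5) - 4*d^2 + 19*d + 30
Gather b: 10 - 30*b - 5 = 5 - 30*b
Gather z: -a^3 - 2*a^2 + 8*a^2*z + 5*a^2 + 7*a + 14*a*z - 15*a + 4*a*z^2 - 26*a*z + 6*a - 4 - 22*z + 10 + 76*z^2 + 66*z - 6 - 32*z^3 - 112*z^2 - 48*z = -a^3 + 3*a^2 - 2*a - 32*z^3 + z^2*(4*a - 36) + z*(8*a^2 - 12*a - 4)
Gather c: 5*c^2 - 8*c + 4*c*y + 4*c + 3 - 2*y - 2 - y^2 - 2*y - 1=5*c^2 + c*(4*y - 4) - y^2 - 4*y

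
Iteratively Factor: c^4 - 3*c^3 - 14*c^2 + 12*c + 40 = (c + 2)*(c^3 - 5*c^2 - 4*c + 20) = (c - 5)*(c + 2)*(c^2 - 4) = (c - 5)*(c - 2)*(c + 2)*(c + 2)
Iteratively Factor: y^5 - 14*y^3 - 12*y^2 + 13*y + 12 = (y - 1)*(y^4 + y^3 - 13*y^2 - 25*y - 12) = (y - 1)*(y + 3)*(y^3 - 2*y^2 - 7*y - 4) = (y - 1)*(y + 1)*(y + 3)*(y^2 - 3*y - 4) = (y - 1)*(y + 1)^2*(y + 3)*(y - 4)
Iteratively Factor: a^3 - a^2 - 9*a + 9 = (a - 1)*(a^2 - 9) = (a - 1)*(a + 3)*(a - 3)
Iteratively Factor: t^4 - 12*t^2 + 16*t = (t - 2)*(t^3 + 2*t^2 - 8*t) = (t - 2)*(t + 4)*(t^2 - 2*t) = (t - 2)^2*(t + 4)*(t)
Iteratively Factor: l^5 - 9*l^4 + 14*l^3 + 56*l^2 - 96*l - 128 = (l - 4)*(l^4 - 5*l^3 - 6*l^2 + 32*l + 32) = (l - 4)*(l + 2)*(l^3 - 7*l^2 + 8*l + 16) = (l - 4)^2*(l + 2)*(l^2 - 3*l - 4) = (l - 4)^2*(l + 1)*(l + 2)*(l - 4)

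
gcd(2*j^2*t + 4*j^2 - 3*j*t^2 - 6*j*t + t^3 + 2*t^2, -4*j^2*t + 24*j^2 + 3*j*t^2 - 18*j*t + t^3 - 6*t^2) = -j + t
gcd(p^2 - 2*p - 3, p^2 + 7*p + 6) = p + 1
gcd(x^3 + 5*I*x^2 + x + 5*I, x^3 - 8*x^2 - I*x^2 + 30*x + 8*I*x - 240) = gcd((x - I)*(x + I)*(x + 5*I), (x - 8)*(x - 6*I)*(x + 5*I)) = x + 5*I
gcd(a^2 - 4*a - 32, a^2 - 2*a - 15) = 1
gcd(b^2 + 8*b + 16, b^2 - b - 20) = b + 4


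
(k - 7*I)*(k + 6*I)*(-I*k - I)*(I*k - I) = k^4 - I*k^3 + 41*k^2 + I*k - 42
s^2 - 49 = (s - 7)*(s + 7)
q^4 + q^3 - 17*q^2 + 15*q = q*(q - 3)*(q - 1)*(q + 5)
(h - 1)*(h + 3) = h^2 + 2*h - 3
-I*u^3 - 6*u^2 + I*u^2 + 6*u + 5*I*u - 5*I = (u - 5*I)*(u - I)*(-I*u + I)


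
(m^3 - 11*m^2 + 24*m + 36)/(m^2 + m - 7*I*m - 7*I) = (m^2 - 12*m + 36)/(m - 7*I)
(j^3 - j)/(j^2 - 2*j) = (j^2 - 1)/(j - 2)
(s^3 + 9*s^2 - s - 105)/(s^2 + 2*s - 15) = s + 7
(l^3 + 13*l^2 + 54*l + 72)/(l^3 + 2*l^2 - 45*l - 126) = (l + 4)/(l - 7)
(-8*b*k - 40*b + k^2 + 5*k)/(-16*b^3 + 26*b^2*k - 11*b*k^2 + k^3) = (k + 5)/(2*b^2 - 3*b*k + k^2)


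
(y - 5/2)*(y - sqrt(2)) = y^2 - 5*y/2 - sqrt(2)*y + 5*sqrt(2)/2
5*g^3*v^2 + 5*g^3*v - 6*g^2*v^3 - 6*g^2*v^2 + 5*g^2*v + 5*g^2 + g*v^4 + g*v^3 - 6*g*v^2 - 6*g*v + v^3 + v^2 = (-5*g + v)*(-g + v)*(v + 1)*(g*v + 1)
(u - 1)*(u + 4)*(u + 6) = u^3 + 9*u^2 + 14*u - 24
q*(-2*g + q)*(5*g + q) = -10*g^2*q + 3*g*q^2 + q^3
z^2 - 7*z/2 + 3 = (z - 2)*(z - 3/2)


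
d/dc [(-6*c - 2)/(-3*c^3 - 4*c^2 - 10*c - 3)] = 2*(-2*c - 1)/(c^4 + 2*c^3 + 7*c^2 + 6*c + 9)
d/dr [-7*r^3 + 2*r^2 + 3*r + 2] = -21*r^2 + 4*r + 3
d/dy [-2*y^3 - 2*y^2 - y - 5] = -6*y^2 - 4*y - 1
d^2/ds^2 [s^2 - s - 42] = 2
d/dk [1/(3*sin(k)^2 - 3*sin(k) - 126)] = (1 - 2*sin(k))*cos(k)/(3*(sin(k) + cos(k)^2 + 41)^2)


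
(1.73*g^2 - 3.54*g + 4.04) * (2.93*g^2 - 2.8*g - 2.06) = 5.0689*g^4 - 15.2162*g^3 + 18.1854*g^2 - 4.0196*g - 8.3224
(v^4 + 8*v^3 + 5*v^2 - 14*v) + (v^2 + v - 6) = v^4 + 8*v^3 + 6*v^2 - 13*v - 6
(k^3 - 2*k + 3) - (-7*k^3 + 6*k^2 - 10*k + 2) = 8*k^3 - 6*k^2 + 8*k + 1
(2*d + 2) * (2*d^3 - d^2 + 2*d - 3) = 4*d^4 + 2*d^3 + 2*d^2 - 2*d - 6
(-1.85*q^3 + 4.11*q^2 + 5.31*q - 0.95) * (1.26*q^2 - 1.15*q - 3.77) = -2.331*q^5 + 7.3061*q^4 + 8.9386*q^3 - 22.7982*q^2 - 18.9262*q + 3.5815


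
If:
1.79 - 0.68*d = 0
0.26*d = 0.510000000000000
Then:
No Solution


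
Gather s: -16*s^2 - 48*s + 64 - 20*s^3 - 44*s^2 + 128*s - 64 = -20*s^3 - 60*s^2 + 80*s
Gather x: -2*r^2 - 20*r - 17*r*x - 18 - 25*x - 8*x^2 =-2*r^2 - 20*r - 8*x^2 + x*(-17*r - 25) - 18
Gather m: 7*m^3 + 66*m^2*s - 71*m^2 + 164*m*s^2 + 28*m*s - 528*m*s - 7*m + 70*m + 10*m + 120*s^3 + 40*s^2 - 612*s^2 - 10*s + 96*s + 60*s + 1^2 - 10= 7*m^3 + m^2*(66*s - 71) + m*(164*s^2 - 500*s + 73) + 120*s^3 - 572*s^2 + 146*s - 9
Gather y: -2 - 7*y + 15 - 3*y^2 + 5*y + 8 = -3*y^2 - 2*y + 21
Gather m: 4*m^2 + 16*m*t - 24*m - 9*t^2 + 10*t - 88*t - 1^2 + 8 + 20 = 4*m^2 + m*(16*t - 24) - 9*t^2 - 78*t + 27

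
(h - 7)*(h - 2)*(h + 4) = h^3 - 5*h^2 - 22*h + 56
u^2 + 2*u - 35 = (u - 5)*(u + 7)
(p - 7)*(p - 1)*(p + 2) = p^3 - 6*p^2 - 9*p + 14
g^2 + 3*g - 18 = (g - 3)*(g + 6)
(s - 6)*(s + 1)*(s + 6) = s^3 + s^2 - 36*s - 36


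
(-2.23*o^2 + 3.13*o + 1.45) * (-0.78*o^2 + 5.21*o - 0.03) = 1.7394*o^4 - 14.0597*o^3 + 15.2432*o^2 + 7.4606*o - 0.0435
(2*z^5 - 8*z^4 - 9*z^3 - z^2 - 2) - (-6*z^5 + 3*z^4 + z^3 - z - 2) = 8*z^5 - 11*z^4 - 10*z^3 - z^2 + z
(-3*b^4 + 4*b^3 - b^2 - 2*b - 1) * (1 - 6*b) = 18*b^5 - 27*b^4 + 10*b^3 + 11*b^2 + 4*b - 1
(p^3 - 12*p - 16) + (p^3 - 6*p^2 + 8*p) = 2*p^3 - 6*p^2 - 4*p - 16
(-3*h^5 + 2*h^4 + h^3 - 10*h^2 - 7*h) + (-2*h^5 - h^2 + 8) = -5*h^5 + 2*h^4 + h^3 - 11*h^2 - 7*h + 8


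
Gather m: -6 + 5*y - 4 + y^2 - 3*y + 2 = y^2 + 2*y - 8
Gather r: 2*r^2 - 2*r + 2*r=2*r^2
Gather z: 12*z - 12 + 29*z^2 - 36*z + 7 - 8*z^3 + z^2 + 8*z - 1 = -8*z^3 + 30*z^2 - 16*z - 6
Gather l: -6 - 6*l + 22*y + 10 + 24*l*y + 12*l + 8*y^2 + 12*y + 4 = l*(24*y + 6) + 8*y^2 + 34*y + 8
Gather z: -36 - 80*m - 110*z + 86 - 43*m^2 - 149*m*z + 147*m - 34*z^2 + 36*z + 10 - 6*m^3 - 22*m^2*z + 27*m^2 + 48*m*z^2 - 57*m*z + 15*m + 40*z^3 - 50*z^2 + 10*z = -6*m^3 - 16*m^2 + 82*m + 40*z^3 + z^2*(48*m - 84) + z*(-22*m^2 - 206*m - 64) + 60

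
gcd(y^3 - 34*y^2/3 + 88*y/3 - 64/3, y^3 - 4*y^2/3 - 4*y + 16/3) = y^2 - 10*y/3 + 8/3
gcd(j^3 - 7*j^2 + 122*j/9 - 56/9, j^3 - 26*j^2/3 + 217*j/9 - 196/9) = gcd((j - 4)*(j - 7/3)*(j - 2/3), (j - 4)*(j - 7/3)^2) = j^2 - 19*j/3 + 28/3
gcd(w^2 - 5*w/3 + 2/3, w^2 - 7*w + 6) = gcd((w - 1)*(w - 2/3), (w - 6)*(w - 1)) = w - 1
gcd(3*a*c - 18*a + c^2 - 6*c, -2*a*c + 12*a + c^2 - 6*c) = c - 6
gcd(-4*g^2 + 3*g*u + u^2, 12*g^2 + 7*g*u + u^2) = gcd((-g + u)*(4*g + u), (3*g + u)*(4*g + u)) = 4*g + u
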